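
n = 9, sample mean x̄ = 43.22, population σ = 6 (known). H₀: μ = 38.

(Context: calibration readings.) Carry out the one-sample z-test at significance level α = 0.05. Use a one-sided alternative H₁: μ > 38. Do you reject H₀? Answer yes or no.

reject H₀: yes

SE = σ/√n = 6/√9 = 2.0000
z = (x̄−μ₀)/SE = (43.22−38)/2.0000 = 2.6100
p-value (one-sided, H₁ greater) = 0.00453
At α=0.05: p < α → reject H₀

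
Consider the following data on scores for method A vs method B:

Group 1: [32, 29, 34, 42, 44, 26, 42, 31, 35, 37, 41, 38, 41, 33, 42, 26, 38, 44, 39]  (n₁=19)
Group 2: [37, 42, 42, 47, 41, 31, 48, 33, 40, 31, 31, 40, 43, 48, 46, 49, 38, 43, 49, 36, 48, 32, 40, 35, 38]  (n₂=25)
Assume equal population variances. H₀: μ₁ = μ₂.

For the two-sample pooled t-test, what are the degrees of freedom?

degrees of freedom = 42

df = n₁ + n₂ − 2 = 19 + 25 − 2 = 42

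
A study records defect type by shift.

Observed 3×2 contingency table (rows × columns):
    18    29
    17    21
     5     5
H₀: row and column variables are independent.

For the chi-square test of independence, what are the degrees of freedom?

degrees of freedom = 2

df = (r−1)(c−1) = (3−1)·(2−1) = 2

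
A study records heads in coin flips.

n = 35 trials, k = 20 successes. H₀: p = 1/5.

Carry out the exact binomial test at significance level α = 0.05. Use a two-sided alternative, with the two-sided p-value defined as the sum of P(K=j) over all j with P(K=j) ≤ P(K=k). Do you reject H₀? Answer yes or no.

Exact binomial: n=35, k=20, p₀=1/5=0.2000
P(X=j) = C(n,j)·p₀^j·(1−p₀)^(n−j); p = Σ P(X=j) over j with P(X=j) ≤ P(X=20)
p-value (two-sided) = 0.00000
At α=0.05: p < α → reject H₀

reject H₀: yes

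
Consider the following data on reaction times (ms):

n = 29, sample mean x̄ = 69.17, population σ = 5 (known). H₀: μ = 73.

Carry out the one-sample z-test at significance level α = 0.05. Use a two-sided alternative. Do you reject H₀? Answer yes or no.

reject H₀: yes

SE = σ/√n = 5/√29 = 0.9285
z = (x̄−μ₀)/SE = (69.17−73)/0.9285 = -4.1250
p-value (two-sided) = 0.00004
At α=0.05: p < α → reject H₀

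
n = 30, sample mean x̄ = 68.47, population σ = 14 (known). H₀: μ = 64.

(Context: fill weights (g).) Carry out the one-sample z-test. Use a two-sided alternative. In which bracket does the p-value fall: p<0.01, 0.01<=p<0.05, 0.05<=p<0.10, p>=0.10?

p-value bracket: 0.05<=p<0.10

SE = σ/√n = 14/√30 = 2.5560
z = (x̄−μ₀)/SE = (68.47−64)/2.5560 = 1.7488
p-value (two-sided) = 0.08033
→ bracket: 0.05<=p<0.10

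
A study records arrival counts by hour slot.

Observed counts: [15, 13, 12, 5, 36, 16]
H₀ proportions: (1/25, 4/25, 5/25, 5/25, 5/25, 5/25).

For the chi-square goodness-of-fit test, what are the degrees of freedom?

degrees of freedom = 5

df = k − 1 = 6 − 1 = 5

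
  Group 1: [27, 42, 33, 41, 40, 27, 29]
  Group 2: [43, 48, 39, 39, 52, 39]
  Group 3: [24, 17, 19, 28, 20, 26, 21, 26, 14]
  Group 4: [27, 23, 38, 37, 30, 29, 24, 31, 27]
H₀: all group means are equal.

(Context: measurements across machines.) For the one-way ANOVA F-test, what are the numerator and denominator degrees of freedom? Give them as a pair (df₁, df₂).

k = 4 groups, N = 31 total
df = (k−1, N−k) = (4−1, 31−4) = (3, 27)

degrees of freedom = [3, 27]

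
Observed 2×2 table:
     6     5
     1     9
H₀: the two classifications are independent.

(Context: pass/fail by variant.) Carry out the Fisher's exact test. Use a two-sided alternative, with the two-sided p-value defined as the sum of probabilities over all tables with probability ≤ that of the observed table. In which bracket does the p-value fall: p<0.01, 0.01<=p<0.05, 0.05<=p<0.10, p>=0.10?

Margins: r₁=11, r₂=10, c₁=7, c₂=14, n=21
p_obs = C(11,6)·C(10,1)/C(21,7); sum pmf over tables with pmf ≤ p_obs
p-value (two-sided) = 0.06347
→ bracket: 0.05<=p<0.10

p-value bracket: 0.05<=p<0.10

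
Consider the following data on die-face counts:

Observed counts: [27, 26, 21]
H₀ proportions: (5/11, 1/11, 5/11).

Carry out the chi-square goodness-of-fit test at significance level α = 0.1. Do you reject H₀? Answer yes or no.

reject H₀: yes

n = 74; E_i = n·p_i = [33.64, 6.73, 33.64]
χ² = (27−33.64)²/33.64 + (26−6.73)²/6.73 + (21−33.64)²/33.64 = 61.2703
df = 2
p-value (upper-tail) = 0.00000
At α=0.1: p < α → reject H₀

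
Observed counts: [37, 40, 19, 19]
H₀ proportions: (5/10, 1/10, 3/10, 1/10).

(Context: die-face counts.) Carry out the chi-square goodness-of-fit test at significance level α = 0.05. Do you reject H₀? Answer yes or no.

n = 115; E_i = n·p_i = [57.50, 11.50, 34.50, 11.50]
χ² = (37−57.50)²/57.50 + (40−11.50)²/11.50 + (19−34.50)²/34.50 + (19−11.50)²/11.50 = 89.7942
df = 3
p-value (upper-tail) = 0.00000
At α=0.05: p < α → reject H₀

reject H₀: yes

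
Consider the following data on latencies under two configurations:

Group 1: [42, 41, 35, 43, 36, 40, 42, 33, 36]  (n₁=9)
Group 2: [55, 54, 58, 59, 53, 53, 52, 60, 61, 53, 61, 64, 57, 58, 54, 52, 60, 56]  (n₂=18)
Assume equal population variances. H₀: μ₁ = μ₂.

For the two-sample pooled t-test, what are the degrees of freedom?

df = n₁ + n₂ − 2 = 9 + 18 − 2 = 25

degrees of freedom = 25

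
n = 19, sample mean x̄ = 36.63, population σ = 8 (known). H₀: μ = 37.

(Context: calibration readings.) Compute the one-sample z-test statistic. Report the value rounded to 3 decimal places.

test statistic = -0.202

SE = σ/√n = 8/√19 = 1.8353
z = (x̄−μ₀)/SE = (36.63−37)/1.8353 = -0.2016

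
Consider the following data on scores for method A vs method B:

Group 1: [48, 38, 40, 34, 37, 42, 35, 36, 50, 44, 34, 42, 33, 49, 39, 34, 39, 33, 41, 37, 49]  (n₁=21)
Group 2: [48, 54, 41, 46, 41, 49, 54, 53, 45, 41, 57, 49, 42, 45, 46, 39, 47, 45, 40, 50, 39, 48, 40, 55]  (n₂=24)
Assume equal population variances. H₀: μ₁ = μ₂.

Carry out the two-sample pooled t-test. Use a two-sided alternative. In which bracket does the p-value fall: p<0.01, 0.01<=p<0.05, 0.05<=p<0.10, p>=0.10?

p-value bracket: p<0.01

x̄₁=39.714, s₁=5.569, n₁=21
x̄₂=46.417, s₂=5.445, n₂=24
s_p² = [20·5.569² + 23·5.445²]/43 = 30.2818
SE = √(s_p²·(1/21+1/24)) = 1.6443
t = (39.714−46.417)/1.6443 = -4.0761
df = 43
p-value (two-sided) = 0.00019
→ bracket: p<0.01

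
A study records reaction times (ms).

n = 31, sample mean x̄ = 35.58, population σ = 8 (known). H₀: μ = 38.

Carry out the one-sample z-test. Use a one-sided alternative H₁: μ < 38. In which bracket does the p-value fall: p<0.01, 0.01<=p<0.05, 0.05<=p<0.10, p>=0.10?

p-value bracket: 0.01<=p<0.05

SE = σ/√n = 8/√31 = 1.4368
z = (x̄−μ₀)/SE = (35.58−38)/1.4368 = -1.6842
p-value (one-sided, H₁ less) = 0.04607
→ bracket: 0.01<=p<0.05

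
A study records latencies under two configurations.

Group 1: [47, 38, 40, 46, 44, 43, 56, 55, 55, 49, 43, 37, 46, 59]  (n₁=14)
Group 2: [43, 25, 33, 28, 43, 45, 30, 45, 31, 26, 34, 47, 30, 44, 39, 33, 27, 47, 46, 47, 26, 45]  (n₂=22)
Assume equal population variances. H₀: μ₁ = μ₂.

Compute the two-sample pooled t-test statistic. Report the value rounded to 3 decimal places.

test statistic = 3.749

x̄₁=47.000, s₁=6.961, n₁=14
x̄₂=37.000, s₂=8.281, n₂=22
s_p² = [13·6.961² + 21·8.281²]/34 = 60.8824
SE = √(s_p²·(1/14+1/22)) = 2.6676
t = (47.000−37.000)/2.6676 = 3.7487
df = 34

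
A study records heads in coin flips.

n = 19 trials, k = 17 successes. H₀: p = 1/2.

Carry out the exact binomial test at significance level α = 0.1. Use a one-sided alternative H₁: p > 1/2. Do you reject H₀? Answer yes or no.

Exact binomial: n=19, k=17, p₀=1/2=0.5000
P(X≥17) from Σ C(n,i)·p₀^i·(1−p₀)^(n−i)
p-value (one-sided, H₁ greater) = 0.00036
At α=0.1: p < α → reject H₀

reject H₀: yes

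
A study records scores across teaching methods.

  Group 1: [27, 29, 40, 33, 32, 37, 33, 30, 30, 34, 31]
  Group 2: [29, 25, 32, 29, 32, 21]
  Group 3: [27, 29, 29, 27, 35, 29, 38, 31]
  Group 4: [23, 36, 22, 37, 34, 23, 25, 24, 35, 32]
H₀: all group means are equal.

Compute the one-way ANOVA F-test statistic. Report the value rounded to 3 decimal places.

Group means [32.36, 28.00, 30.62, 29.10], grand mean 30.286
SSB = Σnᵢ(x̄ᵢ−x̄)² = 93.822; SSW = ΣΣ(x−x̄ᵢ)² = 681.320
MSB = 93.822/3 = 31.2741; MSW = 681.320/31 = 21.9781
F = MSB/MSW = 1.4230
df = (3, 31)

test statistic = 1.423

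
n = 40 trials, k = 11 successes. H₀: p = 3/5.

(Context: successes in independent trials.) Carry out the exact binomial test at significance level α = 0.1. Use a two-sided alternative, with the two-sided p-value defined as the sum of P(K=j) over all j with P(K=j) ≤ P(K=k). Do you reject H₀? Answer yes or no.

reject H₀: yes

Exact binomial: n=40, k=11, p₀=3/5=0.6000
P(X=j) = C(n,j)·p₀^j·(1−p₀)^(n−j); p = Σ P(X=j) over j with P(X=j) ≤ P(X=11)
p-value (two-sided) = 0.00006
At α=0.1: p < α → reject H₀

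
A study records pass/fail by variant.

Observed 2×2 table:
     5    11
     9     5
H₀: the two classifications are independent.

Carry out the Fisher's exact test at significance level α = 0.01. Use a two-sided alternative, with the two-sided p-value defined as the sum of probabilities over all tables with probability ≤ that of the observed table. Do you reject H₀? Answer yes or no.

reject H₀: no

Margins: r₁=16, r₂=14, c₁=14, c₂=16, n=30
p_obs = C(16,5)·C(14,9)/C(30,14); sum pmf over tables with pmf ≤ p_obs
p-value (two-sided) = 0.14139
At α=0.01: p ≥ α → fail to reject H₀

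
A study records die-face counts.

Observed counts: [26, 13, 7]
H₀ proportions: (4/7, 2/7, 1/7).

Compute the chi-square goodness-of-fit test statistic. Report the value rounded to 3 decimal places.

test statistic = 0.033

n = 46; E_i = n·p_i = [26.29, 13.14, 6.57]
χ² = (26−26.29)²/26.29 + (13−13.14)²/13.14 + (7−6.57)²/6.57 = 0.0326
df = 2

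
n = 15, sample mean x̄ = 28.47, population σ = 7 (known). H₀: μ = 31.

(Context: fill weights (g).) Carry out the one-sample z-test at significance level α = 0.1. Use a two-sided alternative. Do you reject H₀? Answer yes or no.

reject H₀: no

SE = σ/√n = 7/√15 = 1.8074
z = (x̄−μ₀)/SE = (28.47−31)/1.8074 = -1.3998
p-value (two-sided) = 0.16157
At α=0.1: p ≥ α → fail to reject H₀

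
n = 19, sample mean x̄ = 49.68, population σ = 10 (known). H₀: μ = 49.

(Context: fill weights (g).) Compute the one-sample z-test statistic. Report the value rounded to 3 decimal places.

test statistic = 0.296

SE = σ/√n = 10/√19 = 2.2942
z = (x̄−μ₀)/SE = (49.68−49)/2.2942 = 0.2964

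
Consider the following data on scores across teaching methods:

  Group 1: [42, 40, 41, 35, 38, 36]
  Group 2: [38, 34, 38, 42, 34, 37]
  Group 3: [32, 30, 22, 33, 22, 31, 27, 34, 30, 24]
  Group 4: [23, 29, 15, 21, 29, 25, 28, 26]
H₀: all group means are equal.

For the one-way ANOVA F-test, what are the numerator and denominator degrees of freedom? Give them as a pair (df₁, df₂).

k = 4 groups, N = 30 total
df = (k−1, N−k) = (4−1, 30−4) = (3, 26)

degrees of freedom = [3, 26]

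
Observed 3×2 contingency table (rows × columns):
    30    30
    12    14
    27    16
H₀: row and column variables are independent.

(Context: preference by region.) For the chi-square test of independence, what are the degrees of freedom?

df = (r−1)(c−1) = (3−1)·(2−1) = 2

degrees of freedom = 2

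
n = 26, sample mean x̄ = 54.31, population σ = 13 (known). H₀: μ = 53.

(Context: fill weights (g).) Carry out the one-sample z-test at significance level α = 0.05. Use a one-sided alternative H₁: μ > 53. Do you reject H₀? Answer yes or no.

reject H₀: no

SE = σ/√n = 13/√26 = 2.5495
z = (x̄−μ₀)/SE = (54.31−53)/2.5495 = 0.5138
p-value (one-sided, H₁ greater) = 0.30369
At α=0.05: p ≥ α → fail to reject H₀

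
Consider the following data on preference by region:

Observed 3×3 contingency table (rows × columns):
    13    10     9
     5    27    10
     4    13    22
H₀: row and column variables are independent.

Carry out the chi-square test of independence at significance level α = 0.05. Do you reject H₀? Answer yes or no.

reject H₀: yes

Row totals [32, 42, 39], col totals [22, 50, 41], n=113
χ² = (13−6.23)²/6.23 + (10−14.16)²/14.16 + (9−11.61)²/11.61 + (5−8.18)²/8.18 + (27−18.58)²/18.58 + (10−15.24)²/15.24 + (4−7.59)²/7.59 + (13−17.26)²/17.26 + (22−14.15)²/14.15 = 23.1164
df = 4
p-value (upper-tail) = 0.00012
At α=0.05: p < α → reject H₀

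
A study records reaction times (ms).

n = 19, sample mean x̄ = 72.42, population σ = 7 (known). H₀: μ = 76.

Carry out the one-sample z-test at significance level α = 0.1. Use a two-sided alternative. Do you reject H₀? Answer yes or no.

reject H₀: yes

SE = σ/√n = 7/√19 = 1.6059
z = (x̄−μ₀)/SE = (72.42−76)/1.6059 = -2.2293
p-value (two-sided) = 0.02580
At α=0.1: p < α → reject H₀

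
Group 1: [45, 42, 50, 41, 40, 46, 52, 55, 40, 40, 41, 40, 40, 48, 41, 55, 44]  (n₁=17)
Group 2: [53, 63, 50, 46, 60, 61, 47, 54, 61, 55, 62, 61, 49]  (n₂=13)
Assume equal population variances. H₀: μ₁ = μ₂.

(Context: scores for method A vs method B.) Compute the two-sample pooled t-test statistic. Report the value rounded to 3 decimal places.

x̄₁=44.706, s₁=5.394, n₁=17
x̄₂=55.538, s₂=6.146, n₂=13
s_p² = [16·5.394² + 12·6.146²]/28 = 32.8129
SE = √(s_p²·(1/17+1/13)) = 2.1105
t = (44.706−55.538)/2.1105 = -5.1327
df = 28

test statistic = -5.133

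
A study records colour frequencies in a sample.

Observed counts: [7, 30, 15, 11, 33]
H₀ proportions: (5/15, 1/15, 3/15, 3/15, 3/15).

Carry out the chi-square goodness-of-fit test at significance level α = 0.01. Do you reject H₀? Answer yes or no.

n = 96; E_i = n·p_i = [32.00, 6.40, 19.20, 19.20, 19.20]
χ² = (7−32.00)²/32.00 + (30−6.40)²/6.40 + (15−19.20)²/19.20 + (11−19.20)²/19.20 + (33−19.20)²/19.20 = 120.8958
df = 4
p-value (upper-tail) = 0.00000
At α=0.01: p < α → reject H₀

reject H₀: yes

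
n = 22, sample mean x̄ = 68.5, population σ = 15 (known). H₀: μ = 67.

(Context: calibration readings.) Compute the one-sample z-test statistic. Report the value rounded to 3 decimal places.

SE = σ/√n = 15/√22 = 3.1980
z = (x̄−μ₀)/SE = (68.5−67)/3.1980 = 0.4690

test statistic = 0.469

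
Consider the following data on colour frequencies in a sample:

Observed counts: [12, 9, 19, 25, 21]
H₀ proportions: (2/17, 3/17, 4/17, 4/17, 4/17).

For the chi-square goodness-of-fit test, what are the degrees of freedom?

degrees of freedom = 4

df = k − 1 = 5 − 1 = 4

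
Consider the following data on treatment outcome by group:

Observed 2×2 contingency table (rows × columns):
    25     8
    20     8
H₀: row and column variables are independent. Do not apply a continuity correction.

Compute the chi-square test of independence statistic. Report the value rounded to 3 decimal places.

Row totals [33, 28], col totals [45, 16], n=61
χ² = (25−24.34)²/24.34 + (8−8.66)²/8.66 + (20−20.66)²/20.66 + (8−7.34)²/7.34 = 0.1467
df = 1

test statistic = 0.147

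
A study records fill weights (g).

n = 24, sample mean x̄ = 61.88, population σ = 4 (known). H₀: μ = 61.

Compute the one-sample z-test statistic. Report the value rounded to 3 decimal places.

SE = σ/√n = 4/√24 = 0.8165
z = (x̄−μ₀)/SE = (61.88−61)/0.8165 = 1.0778

test statistic = 1.078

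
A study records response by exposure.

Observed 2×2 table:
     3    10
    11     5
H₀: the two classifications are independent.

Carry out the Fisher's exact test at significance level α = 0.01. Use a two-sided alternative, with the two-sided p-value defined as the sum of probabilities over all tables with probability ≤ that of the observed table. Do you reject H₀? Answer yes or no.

Margins: r₁=13, r₂=16, c₁=14, c₂=15, n=29
p_obs = C(13,3)·C(16,11)/C(29,14); sum pmf over tables with pmf ≤ p_obs
p-value (two-sided) = 0.02533
At α=0.01: p ≥ α → fail to reject H₀

reject H₀: no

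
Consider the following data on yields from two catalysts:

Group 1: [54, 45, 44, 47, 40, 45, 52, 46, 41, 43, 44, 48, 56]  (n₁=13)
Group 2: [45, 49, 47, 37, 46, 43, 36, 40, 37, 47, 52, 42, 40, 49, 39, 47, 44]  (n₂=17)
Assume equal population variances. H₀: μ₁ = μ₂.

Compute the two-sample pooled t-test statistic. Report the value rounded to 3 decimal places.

test statistic = 1.698

x̄₁=46.538, s₁=4.841, n₁=13
x̄₂=43.529, s₂=4.784, n₂=17
s_p² = [12·4.841² + 16·4.784²]/28 = 23.1238
SE = √(s_p²·(1/13+1/17)) = 1.7717
t = (46.538−43.529)/1.7717 = 1.6984
df = 28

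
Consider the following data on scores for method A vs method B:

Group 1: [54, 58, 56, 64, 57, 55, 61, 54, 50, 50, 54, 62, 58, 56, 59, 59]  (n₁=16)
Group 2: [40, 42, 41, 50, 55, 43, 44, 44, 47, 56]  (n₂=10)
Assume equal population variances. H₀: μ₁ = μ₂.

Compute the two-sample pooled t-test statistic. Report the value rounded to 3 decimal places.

x̄₁=56.688, s₁=3.911, n₁=16
x̄₂=46.200, s₂=5.692, n₂=10
s_p² = [15·3.911² + 9·5.692²]/24 = 21.7099
SE = √(s_p²·(1/16+1/10)) = 1.8783
t = (56.688−46.200)/1.8783 = 5.5836
df = 24

test statistic = 5.584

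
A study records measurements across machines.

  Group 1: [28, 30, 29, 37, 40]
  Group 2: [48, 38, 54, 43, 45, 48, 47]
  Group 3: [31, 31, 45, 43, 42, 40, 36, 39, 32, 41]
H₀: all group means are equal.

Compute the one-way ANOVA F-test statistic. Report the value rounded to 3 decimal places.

Group means [32.80, 46.14, 38.00], grand mean 39.409
SSB = Σnᵢ(x̄ᵢ−x̄)² = 555.661; SSW = ΣΣ(x−x̄ᵢ)² = 503.657
MSB = 555.661/2 = 277.8305; MSW = 503.657/19 = 26.5083
F = MSB/MSW = 10.4809
df = (2, 19)

test statistic = 10.481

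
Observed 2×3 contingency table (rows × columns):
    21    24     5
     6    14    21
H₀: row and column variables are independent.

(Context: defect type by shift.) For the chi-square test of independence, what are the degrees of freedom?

df = (r−1)(c−1) = (2−1)·(3−1) = 2

degrees of freedom = 2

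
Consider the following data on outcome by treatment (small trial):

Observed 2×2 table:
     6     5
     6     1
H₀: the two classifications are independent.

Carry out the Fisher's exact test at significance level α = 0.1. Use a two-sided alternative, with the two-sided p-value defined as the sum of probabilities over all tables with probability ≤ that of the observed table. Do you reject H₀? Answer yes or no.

reject H₀: no

Margins: r₁=11, r₂=7, c₁=12, c₂=6, n=18
p_obs = C(11,6)·C(7,6)/C(18,12); sum pmf over tables with pmf ≤ p_obs
p-value (two-sided) = 0.31561
At α=0.1: p ≥ α → fail to reject H₀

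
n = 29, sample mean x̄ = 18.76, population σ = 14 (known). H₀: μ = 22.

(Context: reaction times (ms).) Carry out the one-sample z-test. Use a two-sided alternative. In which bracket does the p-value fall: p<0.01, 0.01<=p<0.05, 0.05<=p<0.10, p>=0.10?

SE = σ/√n = 14/√29 = 2.5997
z = (x̄−μ₀)/SE = (18.76−22)/2.5997 = -1.2463
p-value (two-sided) = 0.21266
→ bracket: p>=0.10

p-value bracket: p>=0.10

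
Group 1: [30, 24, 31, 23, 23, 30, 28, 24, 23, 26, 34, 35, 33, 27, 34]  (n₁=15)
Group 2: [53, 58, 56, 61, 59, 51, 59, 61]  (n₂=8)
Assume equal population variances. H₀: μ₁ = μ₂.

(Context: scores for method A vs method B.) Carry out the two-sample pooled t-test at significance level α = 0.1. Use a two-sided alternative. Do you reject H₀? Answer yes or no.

reject H₀: yes

x̄₁=28.333, s₁=4.419, n₁=15
x̄₂=57.250, s₂=3.655, n₂=8
s_p² = [14·4.419² + 7·3.655²]/21 = 17.4683
SE = √(s_p²·(1/15+1/8)) = 1.8298
t = (28.333−57.250)/1.8298 = -15.8034
df = 21
p-value (two-sided) = 0.00000
At α=0.1: p < α → reject H₀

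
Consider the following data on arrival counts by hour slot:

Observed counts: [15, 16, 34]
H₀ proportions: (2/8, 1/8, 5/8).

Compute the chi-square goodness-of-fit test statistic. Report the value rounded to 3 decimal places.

test statistic = 8.809

n = 65; E_i = n·p_i = [16.25, 8.12, 40.62]
χ² = (15−16.25)²/16.25 + (16−8.12)²/8.12 + (34−40.62)²/40.62 = 8.8092
df = 2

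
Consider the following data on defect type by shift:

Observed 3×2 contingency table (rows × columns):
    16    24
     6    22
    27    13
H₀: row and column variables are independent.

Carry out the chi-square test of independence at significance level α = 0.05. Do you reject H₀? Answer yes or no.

Row totals [40, 28, 40], col totals [49, 59], n=108
χ² = (16−18.15)²/18.15 + (24−21.85)²/21.85 + (6−12.70)²/12.70 + (22−15.30)²/15.30 + (27−18.15)²/18.15 + (13−21.85)²/21.85 = 14.8442
df = 2
p-value (upper-tail) = 0.00060
At α=0.05: p < α → reject H₀

reject H₀: yes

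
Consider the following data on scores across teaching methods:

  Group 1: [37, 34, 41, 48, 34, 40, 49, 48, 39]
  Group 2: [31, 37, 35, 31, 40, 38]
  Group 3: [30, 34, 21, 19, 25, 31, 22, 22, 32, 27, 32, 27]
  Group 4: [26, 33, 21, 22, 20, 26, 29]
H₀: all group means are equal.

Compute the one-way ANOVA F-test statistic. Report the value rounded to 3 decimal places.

test statistic = 19.073

Group means [41.11, 35.33, 26.83, 25.29], grand mean 31.794
SSB = Σnᵢ(x̄ᵢ−x̄)² = 1448.241; SSW = ΣΣ(x−x̄ᵢ)² = 759.317
MSB = 1448.241/3 = 482.7471; MSW = 759.317/30 = 25.3106
F = MSB/MSW = 19.0729
df = (3, 30)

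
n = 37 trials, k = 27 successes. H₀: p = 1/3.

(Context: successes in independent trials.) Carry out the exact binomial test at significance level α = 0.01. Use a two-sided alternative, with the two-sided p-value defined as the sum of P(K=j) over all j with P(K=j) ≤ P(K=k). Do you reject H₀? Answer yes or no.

reject H₀: yes

Exact binomial: n=37, k=27, p₀=1/3=0.3333
P(X=j) = C(n,j)·p₀^j·(1−p₀)^(n−j); p = Σ P(X=j) over j with P(X=j) ≤ P(X=27)
p-value (two-sided) = 0.00000
At α=0.01: p < α → reject H₀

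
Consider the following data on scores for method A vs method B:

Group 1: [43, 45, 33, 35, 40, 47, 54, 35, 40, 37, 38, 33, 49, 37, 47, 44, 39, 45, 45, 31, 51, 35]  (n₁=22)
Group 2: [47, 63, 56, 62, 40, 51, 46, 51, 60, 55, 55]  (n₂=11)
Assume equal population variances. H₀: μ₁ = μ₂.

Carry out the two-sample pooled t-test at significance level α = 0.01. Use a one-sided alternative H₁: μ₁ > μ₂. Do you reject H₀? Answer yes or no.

reject H₀: no

x̄₁=41.045, s₁=6.358, n₁=22
x̄₂=53.273, s₂=7.129, n₂=11
s_p² = [21·6.358² + 10·7.129²]/31 = 43.7786
SE = √(s_p²·(1/22+1/11)) = 2.4433
t = (41.045−53.273)/2.4433 = -5.0044
df = 31
p-value (one-sided, H₁ greater) = 0.99999
At α=0.01: p ≥ α → fail to reject H₀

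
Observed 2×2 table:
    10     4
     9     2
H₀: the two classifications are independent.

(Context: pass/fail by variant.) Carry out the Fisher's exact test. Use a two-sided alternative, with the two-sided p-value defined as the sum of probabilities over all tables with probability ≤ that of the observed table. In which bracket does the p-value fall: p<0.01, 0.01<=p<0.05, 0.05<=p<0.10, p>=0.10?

p-value bracket: p>=0.10

Margins: r₁=14, r₂=11, c₁=19, c₂=6, n=25
p_obs = C(14,10)·C(11,9)/C(25,19); sum pmf over tables with pmf ≤ p_obs
p-value (two-sided) = 0.66087
→ bracket: p>=0.10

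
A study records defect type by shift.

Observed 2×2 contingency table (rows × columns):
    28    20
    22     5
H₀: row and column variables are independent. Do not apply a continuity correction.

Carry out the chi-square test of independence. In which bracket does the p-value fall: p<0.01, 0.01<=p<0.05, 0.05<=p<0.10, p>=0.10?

p-value bracket: 0.01<=p<0.05

Row totals [48, 27], col totals [50, 25], n=75
χ² = (28−32.00)²/32.00 + (20−16.00)²/16.00 + (22−18.00)²/18.00 + (5−9.00)²/9.00 = 4.1667
df = 1
p-value (upper-tail) = 0.04123
→ bracket: 0.01<=p<0.05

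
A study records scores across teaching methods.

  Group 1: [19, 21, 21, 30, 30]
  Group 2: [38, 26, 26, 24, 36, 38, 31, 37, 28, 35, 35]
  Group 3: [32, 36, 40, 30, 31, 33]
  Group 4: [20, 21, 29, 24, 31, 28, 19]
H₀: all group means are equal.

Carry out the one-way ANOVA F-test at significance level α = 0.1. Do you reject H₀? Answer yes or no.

reject H₀: yes

Group means [24.20, 32.18, 33.67, 24.57], grand mean 29.276
SSB = Σnᵢ(x̄ᵢ−x̄)² = 492.309; SSW = ΣΣ(x−x̄ᵢ)² = 605.484
MSB = 492.309/3 = 164.1030; MSW = 605.484/25 = 24.2194
F = MSB/MSW = 6.7757
df = (3, 25)
p-value (upper-tail) = 0.00169
At α=0.1: p < α → reject H₀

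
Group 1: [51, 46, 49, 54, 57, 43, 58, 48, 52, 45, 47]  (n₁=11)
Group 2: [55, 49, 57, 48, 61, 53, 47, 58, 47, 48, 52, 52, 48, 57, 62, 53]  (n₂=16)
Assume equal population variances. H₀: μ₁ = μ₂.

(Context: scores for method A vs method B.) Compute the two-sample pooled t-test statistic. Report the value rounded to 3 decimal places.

x̄₁=50.000, s₁=4.879, n₁=11
x̄₂=52.938, s₂=4.973, n₂=16
s_p² = [10·4.879² + 15·4.973²]/25 = 24.3575
SE = √(s_p²·(1/11+1/16)) = 1.9330
t = (50.000−52.938)/1.9330 = -1.5196
df = 25

test statistic = -1.520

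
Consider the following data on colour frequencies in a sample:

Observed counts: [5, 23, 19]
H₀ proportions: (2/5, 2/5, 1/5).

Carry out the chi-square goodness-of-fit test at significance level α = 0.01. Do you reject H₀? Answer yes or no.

n = 47; E_i = n·p_i = [18.80, 18.80, 9.40]
χ² = (5−18.80)²/18.80 + (23−18.80)²/18.80 + (19−9.40)²/9.40 = 20.8723
df = 2
p-value (upper-tail) = 0.00003
At α=0.01: p < α → reject H₀

reject H₀: yes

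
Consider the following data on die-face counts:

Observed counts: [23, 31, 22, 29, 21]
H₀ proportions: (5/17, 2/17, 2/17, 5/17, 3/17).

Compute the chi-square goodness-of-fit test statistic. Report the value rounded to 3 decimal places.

n = 126; E_i = n·p_i = [37.06, 14.82, 14.82, 37.06, 22.24]
χ² = (23−37.06)²/37.06 + (31−14.82)²/14.82 + (22−14.82)²/14.82 + (29−37.06)²/37.06 + (21−22.24)²/22.24 = 28.2817
df = 4

test statistic = 28.282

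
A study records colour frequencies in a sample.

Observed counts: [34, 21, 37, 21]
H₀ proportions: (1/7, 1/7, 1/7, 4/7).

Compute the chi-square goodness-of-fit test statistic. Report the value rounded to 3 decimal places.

test statistic = 77.564

n = 113; E_i = n·p_i = [16.14, 16.14, 16.14, 64.57]
χ² = (34−16.14)²/16.14 + (21−16.14)²/16.14 + (37−16.14)²/16.14 + (21−64.57)²/64.57 = 77.5642
df = 3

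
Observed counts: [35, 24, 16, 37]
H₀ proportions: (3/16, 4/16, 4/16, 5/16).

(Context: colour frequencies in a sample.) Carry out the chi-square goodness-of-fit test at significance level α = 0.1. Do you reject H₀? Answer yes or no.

n = 112; E_i = n·p_i = [21.00, 28.00, 28.00, 35.00]
χ² = (35−21.00)²/21.00 + (24−28.00)²/28.00 + (16−28.00)²/28.00 + (37−35.00)²/35.00 = 15.1619
df = 3
p-value (upper-tail) = 0.00168
At α=0.1: p < α → reject H₀

reject H₀: yes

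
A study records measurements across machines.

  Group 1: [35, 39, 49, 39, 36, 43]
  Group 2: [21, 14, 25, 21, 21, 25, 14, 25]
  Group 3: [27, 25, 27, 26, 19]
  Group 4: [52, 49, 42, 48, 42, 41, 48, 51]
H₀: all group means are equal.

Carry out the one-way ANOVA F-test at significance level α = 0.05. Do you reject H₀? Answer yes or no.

reject H₀: yes

Group means [40.17, 20.75, 24.80, 46.62], grand mean 33.481
SSB = Σnᵢ(x̄ᵢ−x̄)² = 3323.732; SSW = ΣΣ(x−x̄ᵢ)² = 455.008
MSB = 3323.732/3 = 1107.9108; MSW = 455.008/23 = 19.7830
F = MSB/MSW = 56.0033
df = (3, 23)
p-value (upper-tail) = 0.00000
At α=0.05: p < α → reject H₀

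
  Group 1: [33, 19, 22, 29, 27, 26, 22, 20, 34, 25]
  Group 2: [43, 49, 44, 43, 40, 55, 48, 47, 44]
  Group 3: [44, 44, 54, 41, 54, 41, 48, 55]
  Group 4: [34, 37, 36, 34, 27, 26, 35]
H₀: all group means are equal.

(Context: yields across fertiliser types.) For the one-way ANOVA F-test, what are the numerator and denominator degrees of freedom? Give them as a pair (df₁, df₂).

k = 4 groups, N = 34 total
df = (k−1, N−k) = (4−1, 34−4) = (3, 30)

degrees of freedom = [3, 30]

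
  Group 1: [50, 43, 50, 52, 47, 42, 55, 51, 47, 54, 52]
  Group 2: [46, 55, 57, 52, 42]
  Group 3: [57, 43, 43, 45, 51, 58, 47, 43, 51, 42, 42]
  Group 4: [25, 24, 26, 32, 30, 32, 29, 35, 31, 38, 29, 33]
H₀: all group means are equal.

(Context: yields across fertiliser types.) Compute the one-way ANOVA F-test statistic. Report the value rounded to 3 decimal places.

Group means [49.36, 50.40, 47.45, 30.33], grand mean 43.103
SSB = Σnᵢ(x̄ᵢ−x̄)² = 2862.450; SSW = ΣΣ(x−x̄ᵢ)² = 871.139
MSB = 2862.450/3 = 954.1501; MSW = 871.139/35 = 24.8897
F = MSB/MSW = 38.3351
df = (3, 35)

test statistic = 38.335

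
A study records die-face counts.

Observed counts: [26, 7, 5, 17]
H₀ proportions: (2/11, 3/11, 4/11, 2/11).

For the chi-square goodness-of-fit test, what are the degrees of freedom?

df = k − 1 = 4 − 1 = 3

degrees of freedom = 3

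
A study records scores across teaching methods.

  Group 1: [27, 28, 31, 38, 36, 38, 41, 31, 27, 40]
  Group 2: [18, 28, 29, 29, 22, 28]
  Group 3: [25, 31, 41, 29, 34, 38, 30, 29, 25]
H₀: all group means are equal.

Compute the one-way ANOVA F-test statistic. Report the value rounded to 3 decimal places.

Group means [33.70, 25.67, 31.33], grand mean 30.920
SSB = Σnᵢ(x̄ᵢ−x̄)² = 244.407; SSW = ΣΣ(x−x̄ᵢ)² = 615.433
MSB = 244.407/2 = 122.2033; MSW = 615.433/22 = 27.9742
F = MSB/MSW = 4.3684
df = (2, 22)

test statistic = 4.368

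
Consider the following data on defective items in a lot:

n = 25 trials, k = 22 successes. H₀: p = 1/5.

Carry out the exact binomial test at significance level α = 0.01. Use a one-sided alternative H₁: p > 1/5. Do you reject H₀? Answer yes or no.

reject H₀: yes

Exact binomial: n=25, k=22, p₀=1/5=0.2000
P(X≥22) from Σ C(n,i)·p₀^i·(1−p₀)^(n−i)
p-value (one-sided, H₁ greater) = 0.00000
At α=0.01: p < α → reject H₀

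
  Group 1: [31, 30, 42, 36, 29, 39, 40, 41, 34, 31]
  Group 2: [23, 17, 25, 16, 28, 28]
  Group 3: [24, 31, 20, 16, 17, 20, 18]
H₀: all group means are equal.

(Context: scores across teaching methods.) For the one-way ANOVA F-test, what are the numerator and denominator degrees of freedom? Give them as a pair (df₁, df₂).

degrees of freedom = [2, 20]

k = 3 groups, N = 23 total
df = (k−1, N−k) = (3−1, 23−3) = (2, 20)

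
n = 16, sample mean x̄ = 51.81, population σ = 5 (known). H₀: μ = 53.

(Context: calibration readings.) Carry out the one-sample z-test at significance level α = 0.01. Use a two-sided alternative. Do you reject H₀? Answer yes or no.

SE = σ/√n = 5/√16 = 1.2500
z = (x̄−μ₀)/SE = (51.81−53)/1.2500 = -0.9520
p-value (two-sided) = 0.34110
At α=0.01: p ≥ α → fail to reject H₀

reject H₀: no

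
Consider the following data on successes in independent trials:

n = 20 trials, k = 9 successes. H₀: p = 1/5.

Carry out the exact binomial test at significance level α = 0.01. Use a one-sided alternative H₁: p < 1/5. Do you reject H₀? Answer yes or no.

reject H₀: no

Exact binomial: n=20, k=9, p₀=1/5=0.2000
P(X≤9) from Σ C(n,i)·p₀^i·(1−p₀)^(n−i)
p-value (one-sided, H₁ less) = 0.99741
At α=0.01: p ≥ α → fail to reject H₀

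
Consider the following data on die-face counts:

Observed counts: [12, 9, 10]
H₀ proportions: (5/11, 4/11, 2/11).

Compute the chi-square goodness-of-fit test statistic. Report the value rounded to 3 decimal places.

n = 31; E_i = n·p_i = [14.09, 11.27, 5.64]
χ² = (12−14.09)²/14.09 + (9−11.27)²/11.27 + (10−5.64)²/5.64 = 4.1468
df = 2

test statistic = 4.147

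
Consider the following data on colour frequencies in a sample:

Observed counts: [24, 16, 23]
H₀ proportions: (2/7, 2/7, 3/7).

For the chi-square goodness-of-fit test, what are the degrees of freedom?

df = k − 1 = 3 − 1 = 2

degrees of freedom = 2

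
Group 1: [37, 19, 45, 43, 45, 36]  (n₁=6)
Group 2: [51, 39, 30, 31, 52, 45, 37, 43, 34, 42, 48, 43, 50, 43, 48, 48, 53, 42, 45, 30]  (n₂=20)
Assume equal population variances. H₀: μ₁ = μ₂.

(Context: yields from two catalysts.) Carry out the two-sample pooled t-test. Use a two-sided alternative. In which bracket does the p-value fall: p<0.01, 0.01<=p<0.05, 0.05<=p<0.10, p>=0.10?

x̄₁=37.500, s₁=9.874, n₁=6
x̄₂=42.700, s₂=7.226, n₂=20
s_p² = [5·9.874² + 19·7.226²]/24 = 61.6542
SE = √(s_p²·(1/6+1/20)) = 3.6549
t = (37.500−42.700)/3.6549 = -1.4227
df = 24
p-value (two-sided) = 0.16768
→ bracket: p>=0.10

p-value bracket: p>=0.10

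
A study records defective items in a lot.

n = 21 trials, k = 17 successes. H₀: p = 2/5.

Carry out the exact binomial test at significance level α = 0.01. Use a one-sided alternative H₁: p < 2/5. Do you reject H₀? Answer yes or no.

reject H₀: no

Exact binomial: n=21, k=17, p₀=2/5=0.4000
P(X≤17) from Σ C(n,i)·p₀^i·(1−p₀)^(n−i)
p-value (one-sided, H₁ less) = 0.99998
At α=0.01: p ≥ α → fail to reject H₀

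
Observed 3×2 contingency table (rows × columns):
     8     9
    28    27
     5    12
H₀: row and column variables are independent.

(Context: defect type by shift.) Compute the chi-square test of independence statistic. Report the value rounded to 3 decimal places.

test statistic = 2.424

Row totals [17, 55, 17], col totals [41, 48], n=89
χ² = (8−7.83)²/7.83 + (9−9.17)²/9.17 + (28−25.34)²/25.34 + (27−29.66)²/29.66 + (5−7.83)²/7.83 + (12−9.17)²/9.17 = 2.4238
df = 2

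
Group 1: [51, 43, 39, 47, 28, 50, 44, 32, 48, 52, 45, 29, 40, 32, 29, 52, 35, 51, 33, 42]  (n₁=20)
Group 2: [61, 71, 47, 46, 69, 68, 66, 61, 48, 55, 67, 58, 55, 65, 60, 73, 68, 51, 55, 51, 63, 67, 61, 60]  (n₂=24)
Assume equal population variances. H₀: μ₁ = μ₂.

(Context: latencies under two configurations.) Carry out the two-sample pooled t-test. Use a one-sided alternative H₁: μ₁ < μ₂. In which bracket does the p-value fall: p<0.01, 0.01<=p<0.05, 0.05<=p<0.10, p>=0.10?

p-value bracket: p<0.01

x̄₁=41.100, s₁=8.466, n₁=20
x̄₂=60.250, s₂=7.853, n₂=24
s_p² = [19·8.466² + 23·7.853²]/42 = 66.1976
SE = √(s_p²·(1/20+1/24)) = 2.4634
t = (41.100−60.250)/2.4634 = -7.7740
df = 42
p-value (one-sided, H₁ less) = 0.00000
→ bracket: p<0.01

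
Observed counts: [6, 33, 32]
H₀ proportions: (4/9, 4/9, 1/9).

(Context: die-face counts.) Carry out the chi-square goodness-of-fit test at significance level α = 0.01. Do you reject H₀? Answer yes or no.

n = 71; E_i = n·p_i = [31.56, 31.56, 7.89]
χ² = (6−31.56)²/31.56 + (33−31.56)²/31.56 + (32−7.89)²/7.89 = 94.4542
df = 2
p-value (upper-tail) = 0.00000
At α=0.01: p < α → reject H₀

reject H₀: yes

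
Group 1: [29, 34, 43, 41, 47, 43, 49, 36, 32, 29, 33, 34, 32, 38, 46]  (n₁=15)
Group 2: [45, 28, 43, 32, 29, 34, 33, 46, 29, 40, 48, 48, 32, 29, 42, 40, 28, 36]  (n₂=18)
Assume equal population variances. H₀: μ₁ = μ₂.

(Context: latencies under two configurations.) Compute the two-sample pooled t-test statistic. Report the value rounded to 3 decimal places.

test statistic = 0.391

x̄₁=37.733, s₁=6.649, n₁=15
x̄₂=36.778, s₂=7.256, n₂=18
s_p² = [14·6.649² + 17·7.256²]/31 = 48.8401
SE = √(s_p²·(1/15+1/18)) = 2.4432
t = (37.733−36.778)/2.4432 = 0.3911
df = 31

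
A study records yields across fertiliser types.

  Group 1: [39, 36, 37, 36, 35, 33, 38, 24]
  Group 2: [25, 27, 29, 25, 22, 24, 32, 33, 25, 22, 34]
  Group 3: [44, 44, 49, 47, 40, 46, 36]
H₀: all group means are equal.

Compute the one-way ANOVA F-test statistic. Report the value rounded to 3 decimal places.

test statistic = 29.891

Group means [34.75, 27.09, 43.71], grand mean 33.923
SSB = Σnᵢ(x̄ᵢ−x̄)² = 1190.008; SSW = ΣΣ(x−x̄ᵢ)² = 457.838
MSB = 1190.008/2 = 595.0042; MSW = 457.838/23 = 19.9060
F = MSB/MSW = 29.8907
df = (2, 23)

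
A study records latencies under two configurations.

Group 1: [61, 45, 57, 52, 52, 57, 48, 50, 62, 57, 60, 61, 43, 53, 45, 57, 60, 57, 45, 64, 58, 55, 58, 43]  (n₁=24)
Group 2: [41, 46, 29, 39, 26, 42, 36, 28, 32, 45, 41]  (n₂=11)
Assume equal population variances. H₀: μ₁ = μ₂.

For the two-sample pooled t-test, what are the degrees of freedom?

df = n₁ + n₂ − 2 = 24 + 11 − 2 = 33

degrees of freedom = 33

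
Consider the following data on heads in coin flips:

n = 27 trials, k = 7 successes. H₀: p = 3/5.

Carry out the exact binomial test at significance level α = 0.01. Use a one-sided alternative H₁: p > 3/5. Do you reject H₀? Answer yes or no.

reject H₀: no

Exact binomial: n=27, k=7, p₀=3/5=0.6000
P(X≥7) from Σ C(n,i)·p₀^i·(1−p₀)^(n−i)
p-value (one-sided, H₁ greater) = 0.99993
At α=0.01: p ≥ α → fail to reject H₀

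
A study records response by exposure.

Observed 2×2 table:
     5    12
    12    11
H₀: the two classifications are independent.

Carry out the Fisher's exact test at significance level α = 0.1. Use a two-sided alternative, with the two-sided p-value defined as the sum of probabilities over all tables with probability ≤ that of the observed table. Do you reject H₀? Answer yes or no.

reject H₀: no

Margins: r₁=17, r₂=23, c₁=17, c₂=23, n=40
p_obs = C(17,5)·C(23,12)/C(40,17); sum pmf over tables with pmf ≤ p_obs
p-value (two-sided) = 0.20245
At α=0.1: p ≥ α → fail to reject H₀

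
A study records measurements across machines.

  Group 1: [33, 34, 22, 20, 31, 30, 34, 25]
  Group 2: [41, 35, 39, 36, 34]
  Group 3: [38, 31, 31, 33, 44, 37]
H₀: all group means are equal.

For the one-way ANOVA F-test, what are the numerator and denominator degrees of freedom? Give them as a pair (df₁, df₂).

k = 3 groups, N = 19 total
df = (k−1, N−k) = (3−1, 19−3) = (2, 16)

degrees of freedom = [2, 16]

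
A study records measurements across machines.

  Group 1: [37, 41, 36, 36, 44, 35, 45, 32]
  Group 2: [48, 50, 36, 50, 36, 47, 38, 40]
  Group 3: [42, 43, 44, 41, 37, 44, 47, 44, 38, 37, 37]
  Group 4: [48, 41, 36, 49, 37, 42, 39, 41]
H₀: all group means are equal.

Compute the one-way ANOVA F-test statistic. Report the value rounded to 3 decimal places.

test statistic = 1.484

Group means [38.25, 43.12, 41.27, 41.62], grand mean 41.086
SSB = Σnᵢ(x̄ᵢ−x̄)² = 100.311; SSW = ΣΣ(x−x̄ᵢ)² = 698.432
MSB = 100.311/3 = 33.4370; MSW = 698.432/31 = 22.5301
F = MSB/MSW = 1.4841
df = (3, 31)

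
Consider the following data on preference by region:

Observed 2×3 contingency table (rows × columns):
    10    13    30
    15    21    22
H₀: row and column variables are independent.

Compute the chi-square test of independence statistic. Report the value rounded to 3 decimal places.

test statistic = 3.896

Row totals [53, 58], col totals [25, 34, 52], n=111
χ² = (10−11.94)²/11.94 + (13−16.23)²/16.23 + (30−24.83)²/24.83 + (15−13.06)²/13.06 + (21−17.77)²/17.77 + (22−27.17)²/27.17 = 3.8958
df = 2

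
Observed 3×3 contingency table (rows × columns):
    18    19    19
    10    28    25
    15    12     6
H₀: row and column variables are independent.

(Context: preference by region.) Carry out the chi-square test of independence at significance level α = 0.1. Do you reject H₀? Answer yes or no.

Row totals [56, 63, 33], col totals [43, 59, 50], n=152
χ² = (18−15.84)²/15.84 + (19−21.74)²/21.74 + (19−18.42)²/18.42 + (10−17.82)²/17.82 + (28−24.45)²/24.45 + (25−20.72)²/20.72 + (15−9.34)²/9.34 + (12−12.81)²/12.81 + (6−10.86)²/10.86 = 11.1464
df = 4
p-value (upper-tail) = 0.02497
At α=0.1: p < α → reject H₀

reject H₀: yes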